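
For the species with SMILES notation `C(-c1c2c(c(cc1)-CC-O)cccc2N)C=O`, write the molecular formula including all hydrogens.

C14H15NO2

Heavy atoms from the SMILES: 14 C, 1 N, 2 O.
Implicit hydrogens by atom environment:
  5 × C (aromatic): 1 H each → 5
  5 × C (aromatic): no H
  3 × C: 2 H each → 6
  1 × C: 1 H
  1 × N: 2 H
  1 × O: 1 H
  1 × O: no H
  Total hydrogens = 15.
Molecular formula: C14H15NO2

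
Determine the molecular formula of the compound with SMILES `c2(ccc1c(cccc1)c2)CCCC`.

C14H16

Heavy atoms from the SMILES: 14 C.
Implicit hydrogens by atom environment:
  7 × C (aromatic): 1 H each → 7
  3 × C: 2 H each → 6
  3 × C (aromatic): no H
  1 × C: 3 H
  Total hydrogens = 16.
Molecular formula: C14H16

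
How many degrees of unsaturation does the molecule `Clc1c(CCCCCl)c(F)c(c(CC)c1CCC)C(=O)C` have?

5

Molecular formula from the SMILES: C17H23Cl2FO.
DoU = (2C + 2 + N − H − X)/2 = (2·17 + 2 + 0 − 23 − 3)/2 = 10/2 = 5.
(Structurally: 1 ring(s) + 4 π bond(s) = 5.)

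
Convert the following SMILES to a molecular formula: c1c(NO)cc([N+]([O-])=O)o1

Heavy atoms from the SMILES: 4 C, 2 N, 4 O.
Implicit hydrogens by atom environment:
  2 × C (aromatic): 1 H each → 2
  2 × C (aromatic): no H
  1 × N: 1 H
  1 × N (charge +1): no H
  1 × O: 1 H
  1 × O (aromatic): no H
  1 × O: no H
  1 × O (charge -1): no H
  Total hydrogens = 4.
Molecular formula: C4H4N2O4

C4H4N2O4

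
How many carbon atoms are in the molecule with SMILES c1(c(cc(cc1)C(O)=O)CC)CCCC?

The symbol for carbon appears 13 times in the SMILES. Lowercase c denotes aromatic carbon and counts toward C.

13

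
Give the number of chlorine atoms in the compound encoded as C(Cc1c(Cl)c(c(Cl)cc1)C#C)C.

2

The symbol for chlorine appears 2 times in the SMILES.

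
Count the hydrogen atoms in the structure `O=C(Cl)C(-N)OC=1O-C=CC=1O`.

Hydrogens are implicit in SMILES; fill each atom to its normal valence:
  2 × C (aromatic): 1 H each → 2
  2 × C (aromatic): no H
  2 × O: no H
  1 × C: 1 H
  1 × C: no H
  1 × Cl: no H
  1 × N: 2 H
  1 × O: 1 H
  1 × O (aromatic): no H
  Total hydrogens = 6.

6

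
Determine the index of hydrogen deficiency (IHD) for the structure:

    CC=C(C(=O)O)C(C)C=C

3

Molecular formula from the SMILES: C8H12O2.
DoU = (2C + 2 + N − H − X)/2 = (2·8 + 2 + 0 − 12 − 0)/2 = 6/2 = 3.
(Structurally: 0 ring(s) + 3 π bond(s) = 3.)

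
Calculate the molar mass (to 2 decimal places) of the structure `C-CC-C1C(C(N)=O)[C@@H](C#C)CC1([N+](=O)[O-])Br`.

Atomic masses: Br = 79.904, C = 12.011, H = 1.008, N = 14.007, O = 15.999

Molecular formula: C11H15BrN2O3.
M = 1×79.904 + 11×12.011 + 15×1.008 + 2×14.007 + 3×15.999 = 303.16 g/mol.

303.16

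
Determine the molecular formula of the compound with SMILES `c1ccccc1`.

Heavy atoms from the SMILES: 6 C.
Implicit hydrogens by atom environment:
  6 × C (aromatic): 1 H each → 6
  Total hydrogens = 6.
Molecular formula: C6H6

C6H6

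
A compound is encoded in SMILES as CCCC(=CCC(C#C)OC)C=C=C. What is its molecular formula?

C13H18O

Heavy atoms from the SMILES: 13 C, 1 O.
Implicit hydrogens by atom environment:
  4 × C: 2 H each → 8
  4 × C: 1 H each → 4
  3 × C: no H
  2 × C: 3 H each → 6
  1 × O: no H
  Total hydrogens = 18.
Molecular formula: C13H18O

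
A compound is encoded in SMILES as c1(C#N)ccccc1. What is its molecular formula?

Heavy atoms from the SMILES: 7 C, 1 N.
Implicit hydrogens by atom environment:
  5 × C (aromatic): 1 H each → 5
  1 × C (aromatic): no H
  1 × C: no H
  1 × N: no H
  Total hydrogens = 5.
Molecular formula: C7H5N

C7H5N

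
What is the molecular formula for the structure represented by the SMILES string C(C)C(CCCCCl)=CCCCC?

Heavy atoms from the SMILES: 12 C, 1 Cl.
Implicit hydrogens by atom environment:
  8 × C: 2 H each → 16
  2 × C: 3 H each → 6
  1 × C: 1 H
  1 × C: no H
  1 × Cl: no H
  Total hydrogens = 23.
Molecular formula: C12H23Cl

C12H23Cl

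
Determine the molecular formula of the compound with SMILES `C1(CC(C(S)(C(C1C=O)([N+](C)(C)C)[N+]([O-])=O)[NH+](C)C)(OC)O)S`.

Heavy atoms from the SMILES: 13 C, 3 N, 5 O, 2 S.
Implicit hydrogens by atom environment:
  6 × C: 3 H each → 18
  3 × C: 1 H each → 3
  3 × C: no H
  3 × O: no H
  2 × N (charge +1): no H
  2 × S: 1 H each → 2
  1 × C: 2 H
  1 × N (charge +1): 1 H
  1 × O: 1 H
  1 × O (charge -1): no H
  Total hydrogens = 27.
Net charge +2.
Molecular formula: [C13H27N3O5S2]2+

[C13H27N3O5S2]2+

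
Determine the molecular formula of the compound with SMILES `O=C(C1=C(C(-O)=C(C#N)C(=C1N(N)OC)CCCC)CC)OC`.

C16H23N3O4

Heavy atoms from the SMILES: 16 C, 3 N, 4 O.
Implicit hydrogens by atom environment:
  6 × C (aromatic): no H
  4 × C: 3 H each → 12
  4 × C: 2 H each → 8
  3 × O: no H
  2 × C: no H
  2 × N: no H
  1 × N: 2 H
  1 × O: 1 H
  Total hydrogens = 23.
Molecular formula: C16H23N3O4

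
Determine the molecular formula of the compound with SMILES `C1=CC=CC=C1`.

Heavy atoms from the SMILES: 6 C.
Implicit hydrogens by atom environment:
  6 × C (aromatic): 1 H each → 6
  Total hydrogens = 6.
Molecular formula: C6H6

C6H6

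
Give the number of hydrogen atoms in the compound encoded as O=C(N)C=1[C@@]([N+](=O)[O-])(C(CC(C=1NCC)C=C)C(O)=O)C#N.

Hydrogens are implicit in SMILES; fill each atom to its normal valence:
  6 × C: no H
  3 × C: 2 H each → 6
  3 × C: 1 H each → 3
  3 × O: no H
  1 × C: 3 H
  1 × N: 2 H
  1 × N: 1 H
  1 × N (charge +1): no H
  1 × N: no H
  1 × O: 1 H
  1 × O (charge -1): no H
  Total hydrogens = 16.

16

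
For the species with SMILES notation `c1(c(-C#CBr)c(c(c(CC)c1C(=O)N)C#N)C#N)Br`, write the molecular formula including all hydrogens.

Heavy atoms from the SMILES: 2 Br, 13 C, 3 N, 1 O.
Implicit hydrogens by atom environment:
  6 × C (aromatic): no H
  5 × C: no H
  2 × Br: no H
  2 × N: no H
  1 × C: 3 H
  1 × C: 2 H
  1 × N: 2 H
  1 × O: no H
  Total hydrogens = 7.
Molecular formula: C13H7Br2N3O

C13H7Br2N3O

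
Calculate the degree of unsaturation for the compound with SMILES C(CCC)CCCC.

0

Molecular formula from the SMILES: C8H18.
DoU = (2C + 2 + N − H − X)/2 = (2·8 + 2 + 0 − 18 − 0)/2 = 0/2 = 0.
(Structurally: 0 ring(s) + 0 π bond(s) = 0.)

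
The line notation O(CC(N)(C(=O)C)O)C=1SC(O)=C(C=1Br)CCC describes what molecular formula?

C11H16BrNO4S

Heavy atoms from the SMILES: 1 Br, 11 C, 1 N, 4 O, 1 S.
Implicit hydrogens by atom environment:
  4 × C (aromatic): no H
  3 × C: 2 H each → 6
  2 × C: 3 H each → 6
  2 × C: no H
  2 × O: 1 H each → 2
  2 × O: no H
  1 × Br: no H
  1 × N: 2 H
  1 × S (aromatic): no H
  Total hydrogens = 16.
Molecular formula: C11H16BrNO4S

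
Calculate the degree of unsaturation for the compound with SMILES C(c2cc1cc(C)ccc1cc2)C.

Molecular formula from the SMILES: C13H14.
DoU = (2C + 2 + N − H − X)/2 = (2·13 + 2 + 0 − 14 − 0)/2 = 14/2 = 7.
(Structurally: 2 ring(s) + 5 π bond(s) = 7.)

7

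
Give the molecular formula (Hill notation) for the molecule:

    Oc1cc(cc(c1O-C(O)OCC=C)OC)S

Heavy atoms from the SMILES: 11 C, 5 O, 1 S.
Implicit hydrogens by atom environment:
  4 × C (aromatic): no H
  3 × O: no H
  2 × C: 2 H each → 4
  2 × C (aromatic): 1 H each → 2
  2 × C: 1 H each → 2
  2 × O: 1 H each → 2
  1 × C: 3 H
  1 × S: 1 H
  Total hydrogens = 14.
Molecular formula: C11H14O5S

C11H14O5S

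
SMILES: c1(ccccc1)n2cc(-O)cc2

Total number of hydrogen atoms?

9

Hydrogens are implicit in SMILES; fill each atom to its normal valence:
  8 × C (aromatic): 1 H each → 8
  2 × C (aromatic): no H
  1 × N (aromatic): no H
  1 × O: 1 H
  Total hydrogens = 9.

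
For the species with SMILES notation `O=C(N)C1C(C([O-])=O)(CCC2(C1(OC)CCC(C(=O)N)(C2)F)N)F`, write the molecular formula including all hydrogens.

C14H20F2N3O5-

Heavy atoms from the SMILES: 14 C, 2 F, 3 N, 5 O.
Implicit hydrogens by atom environment:
  7 × C: no H
  5 × C: 2 H each → 10
  4 × O: no H
  3 × N: 2 H each → 6
  2 × F: no H
  1 × C: 3 H
  1 × C: 1 H
  1 × O (charge -1): no H
  Total hydrogens = 20.
Net charge -1.
Molecular formula: C14H20F2N3O5-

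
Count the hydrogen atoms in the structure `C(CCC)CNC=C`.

Hydrogens are implicit in SMILES; fill each atom to its normal valence:
  5 × C: 2 H each → 10
  1 × C: 3 H
  1 × C: 1 H
  1 × N: 1 H
  Total hydrogens = 15.

15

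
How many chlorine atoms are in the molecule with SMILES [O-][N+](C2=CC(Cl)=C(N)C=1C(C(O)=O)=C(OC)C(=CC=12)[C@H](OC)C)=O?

The symbol for chlorine appears 1 time in the SMILES.

1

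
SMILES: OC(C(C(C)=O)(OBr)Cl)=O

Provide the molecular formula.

C4H4BrClO4

Heavy atoms from the SMILES: 1 Br, 4 C, 1 Cl, 4 O.
Implicit hydrogens by atom environment:
  3 × C: no H
  3 × O: no H
  1 × Br: no H
  1 × C: 3 H
  1 × Cl: no H
  1 × O: 1 H
  Total hydrogens = 4.
Molecular formula: C4H4BrClO4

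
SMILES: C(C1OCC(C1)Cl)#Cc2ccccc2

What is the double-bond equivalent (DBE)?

7

Molecular formula from the SMILES: C12H11ClO.
DoU = (2C + 2 + N − H − X)/2 = (2·12 + 2 + 0 − 11 − 1)/2 = 14/2 = 7.
(Structurally: 2 ring(s) + 5 π bond(s) = 7.)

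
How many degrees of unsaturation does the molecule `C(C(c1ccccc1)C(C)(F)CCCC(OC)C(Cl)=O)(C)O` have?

Molecular formula from the SMILES: C17H24ClFO3.
DoU = (2C + 2 + N − H − X)/2 = (2·17 + 2 + 0 − 24 − 2)/2 = 10/2 = 5.
(Structurally: 1 ring(s) + 4 π bond(s) = 5.)

5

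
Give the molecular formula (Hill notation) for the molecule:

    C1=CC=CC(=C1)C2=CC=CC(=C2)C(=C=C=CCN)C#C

Heavy atoms from the SMILES: 19 C, 1 N.
Implicit hydrogens by atom environment:
  9 × C (aromatic): 1 H each → 9
  4 × C: no H
  3 × C (aromatic): no H
  2 × C: 1 H each → 2
  1 × C: 2 H
  1 × N: 2 H
  Total hydrogens = 15.
Molecular formula: C19H15N

C19H15N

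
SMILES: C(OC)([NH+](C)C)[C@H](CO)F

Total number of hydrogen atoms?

15

Hydrogens are implicit in SMILES; fill each atom to its normal valence:
  3 × C: 3 H each → 9
  2 × C: 1 H each → 2
  1 × C: 2 H
  1 × F: no H
  1 × N (charge +1): 1 H
  1 × O: 1 H
  1 × O: no H
  Total hydrogens = 15.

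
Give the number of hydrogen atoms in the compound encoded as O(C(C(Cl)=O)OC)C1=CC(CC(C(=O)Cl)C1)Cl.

11

Hydrogens are implicit in SMILES; fill each atom to its normal valence:
  4 × C: 1 H each → 4
  4 × O: no H
  3 × C: no H
  3 × Cl: no H
  2 × C: 2 H each → 4
  1 × C: 3 H
  Total hydrogens = 11.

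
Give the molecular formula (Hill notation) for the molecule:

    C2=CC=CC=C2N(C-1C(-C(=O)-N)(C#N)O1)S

Heavy atoms from the SMILES: 10 C, 3 N, 2 O, 1 S.
Implicit hydrogens by atom environment:
  5 × C (aromatic): 1 H each → 5
  3 × C: no H
  2 × N: no H
  2 × O: no H
  1 × C: 1 H
  1 × C (aromatic): no H
  1 × N: 2 H
  1 × S: 1 H
  Total hydrogens = 9.
Molecular formula: C10H9N3O2S

C10H9N3O2S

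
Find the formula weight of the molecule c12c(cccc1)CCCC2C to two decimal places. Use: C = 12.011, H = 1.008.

Molecular formula: C11H14.
M = 11×12.011 + 14×1.008 = 146.23 g/mol.

146.23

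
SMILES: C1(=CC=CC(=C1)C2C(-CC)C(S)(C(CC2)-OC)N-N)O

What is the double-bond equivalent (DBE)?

Molecular formula from the SMILES: C15H24N2O2S.
DoU = (2C + 2 + N − H − X)/2 = (2·15 + 2 + 2 − 24 − 0)/2 = 10/2 = 5.
(Structurally: 2 ring(s) + 3 π bond(s) = 5.)

5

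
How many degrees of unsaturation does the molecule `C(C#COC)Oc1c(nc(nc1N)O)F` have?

Molecular formula from the SMILES: C8H8FN3O3.
DoU = (2C + 2 + N − H − X)/2 = (2·8 + 2 + 3 − 8 − 1)/2 = 12/2 = 6.
(Structurally: 1 ring(s) + 5 π bond(s) = 6.)

6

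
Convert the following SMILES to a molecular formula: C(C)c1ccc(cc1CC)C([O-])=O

C11H13O2-

Heavy atoms from the SMILES: 11 C, 2 O.
Implicit hydrogens by atom environment:
  3 × C (aromatic): 1 H each → 3
  3 × C (aromatic): no H
  2 × C: 3 H each → 6
  2 × C: 2 H each → 4
  1 × C: no H
  1 × O: no H
  1 × O (charge -1): no H
  Total hydrogens = 13.
Net charge -1.
Molecular formula: C11H13O2-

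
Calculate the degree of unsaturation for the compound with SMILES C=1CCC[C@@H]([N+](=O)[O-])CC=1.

3

Molecular formula from the SMILES: C7H11NO2.
DoU = (2C + 2 + N − H − X)/2 = (2·7 + 2 + 1 − 11 − 0)/2 = 6/2 = 3.
(Structurally: 1 ring(s) + 2 π bond(s) = 3.)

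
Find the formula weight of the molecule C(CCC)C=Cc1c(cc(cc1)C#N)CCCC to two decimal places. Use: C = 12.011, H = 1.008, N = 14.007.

241.38

Molecular formula: C17H23N.
M = 17×12.011 + 23×1.008 + 1×14.007 = 241.38 g/mol.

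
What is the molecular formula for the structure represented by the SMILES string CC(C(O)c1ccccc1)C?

Heavy atoms from the SMILES: 10 C, 1 O.
Implicit hydrogens by atom environment:
  5 × C (aromatic): 1 H each → 5
  2 × C: 3 H each → 6
  2 × C: 1 H each → 2
  1 × C (aromatic): no H
  1 × O: 1 H
  Total hydrogens = 14.
Molecular formula: C10H14O

C10H14O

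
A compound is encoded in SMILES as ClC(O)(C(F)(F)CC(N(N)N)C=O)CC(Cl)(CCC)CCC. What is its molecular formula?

C13H25Cl2F2N3O2

Heavy atoms from the SMILES: 13 C, 2 Cl, 2 F, 3 N, 2 O.
Implicit hydrogens by atom environment:
  6 × C: 2 H each → 12
  3 × C: no H
  2 × C: 3 H each → 6
  2 × C: 1 H each → 2
  2 × Cl: no H
  2 × F: no H
  2 × N: 2 H each → 4
  1 × N: no H
  1 × O: 1 H
  1 × O: no H
  Total hydrogens = 25.
Molecular formula: C13H25Cl2F2N3O2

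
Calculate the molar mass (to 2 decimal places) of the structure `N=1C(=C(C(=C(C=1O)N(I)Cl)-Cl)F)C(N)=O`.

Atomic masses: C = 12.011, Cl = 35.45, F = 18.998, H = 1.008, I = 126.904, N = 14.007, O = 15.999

365.91

Molecular formula: C6H3Cl2FIN3O2.
M = 6×12.011 + 2×35.45 + 1×18.998 + 3×1.008 + 1×126.904 + 3×14.007 + 2×15.999 = 365.91 g/mol.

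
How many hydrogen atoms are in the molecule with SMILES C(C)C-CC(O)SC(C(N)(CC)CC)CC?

29

Hydrogens are implicit in SMILES; fill each atom to its normal valence:
  6 × C: 2 H each → 12
  4 × C: 3 H each → 12
  2 × C: 1 H each → 2
  1 × C: no H
  1 × N: 2 H
  1 × O: 1 H
  1 × S: no H
  Total hydrogens = 29.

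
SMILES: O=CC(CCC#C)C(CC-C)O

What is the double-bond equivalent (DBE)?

3

Molecular formula from the SMILES: C10H16O2.
DoU = (2C + 2 + N − H − X)/2 = (2·10 + 2 + 0 − 16 − 0)/2 = 6/2 = 3.
(Structurally: 0 ring(s) + 3 π bond(s) = 3.)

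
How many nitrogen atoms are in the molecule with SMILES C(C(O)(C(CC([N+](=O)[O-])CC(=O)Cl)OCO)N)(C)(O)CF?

2

The symbol for nitrogen appears 2 times in the SMILES.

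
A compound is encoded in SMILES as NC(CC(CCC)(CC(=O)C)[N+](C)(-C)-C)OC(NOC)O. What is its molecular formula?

Heavy atoms from the SMILES: 14 C, 3 N, 4 O.
Implicit hydrogens by atom environment:
  6 × C: 3 H each → 18
  4 × C: 2 H each → 8
  3 × O: no H
  2 × C: 1 H each → 2
  2 × C: no H
  1 × N: 2 H
  1 × N: 1 H
  1 × N (charge +1): no H
  1 × O: 1 H
  Total hydrogens = 32.
Net charge +1.
Molecular formula: C14H32N3O4+

C14H32N3O4+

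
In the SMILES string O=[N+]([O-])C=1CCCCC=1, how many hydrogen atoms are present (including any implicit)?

9

Hydrogens are implicit in SMILES; fill each atom to its normal valence:
  4 × C: 2 H each → 8
  1 × C: 1 H
  1 × C: no H
  1 × N (charge +1): no H
  1 × O: no H
  1 × O (charge -1): no H
  Total hydrogens = 9.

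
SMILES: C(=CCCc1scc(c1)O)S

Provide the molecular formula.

C8H10OS2

Heavy atoms from the SMILES: 8 C, 1 O, 2 S.
Implicit hydrogens by atom environment:
  2 × C: 2 H each → 4
  2 × C (aromatic): 1 H each → 2
  2 × C: 1 H each → 2
  2 × C (aromatic): no H
  1 × O: 1 H
  1 × S: 1 H
  1 × S (aromatic): no H
  Total hydrogens = 10.
Molecular formula: C8H10OS2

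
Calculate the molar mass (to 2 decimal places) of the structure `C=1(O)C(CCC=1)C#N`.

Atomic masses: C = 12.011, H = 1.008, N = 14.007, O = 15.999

109.13

Molecular formula: C6H7NO.
M = 6×12.011 + 7×1.008 + 1×14.007 + 1×15.999 = 109.13 g/mol.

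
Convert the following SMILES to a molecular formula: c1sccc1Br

Heavy atoms from the SMILES: 1 Br, 4 C, 1 S.
Implicit hydrogens by atom environment:
  3 × C (aromatic): 1 H each → 3
  1 × Br: no H
  1 × C (aromatic): no H
  1 × S (aromatic): no H
  Total hydrogens = 3.
Molecular formula: C4H3BrS

C4H3BrS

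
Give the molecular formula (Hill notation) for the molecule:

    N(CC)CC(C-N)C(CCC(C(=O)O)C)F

Heavy atoms from the SMILES: 11 C, 1 F, 2 N, 2 O.
Implicit hydrogens by atom environment:
  5 × C: 2 H each → 10
  3 × C: 1 H each → 3
  2 × C: 3 H each → 6
  1 × C: no H
  1 × F: no H
  1 × N: 2 H
  1 × N: 1 H
  1 × O: 1 H
  1 × O: no H
  Total hydrogens = 23.
Molecular formula: C11H23FN2O2

C11H23FN2O2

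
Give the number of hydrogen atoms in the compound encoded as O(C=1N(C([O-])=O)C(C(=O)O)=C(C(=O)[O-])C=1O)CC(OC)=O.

7

Hydrogens are implicit in SMILES; fill each atom to its normal valence:
  6 × O: no H
  4 × C (aromatic): no H
  4 × C: no H
  2 × O: 1 H each → 2
  2 × O (charge -1): no H
  1 × C: 3 H
  1 × C: 2 H
  1 × N (aromatic): no H
  Total hydrogens = 7.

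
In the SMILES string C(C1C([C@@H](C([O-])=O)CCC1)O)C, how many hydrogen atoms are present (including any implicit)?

15

Hydrogens are implicit in SMILES; fill each atom to its normal valence:
  4 × C: 2 H each → 8
  3 × C: 1 H each → 3
  1 × C: 3 H
  1 × C: no H
  1 × O: 1 H
  1 × O: no H
  1 × O (charge -1): no H
  Total hydrogens = 15.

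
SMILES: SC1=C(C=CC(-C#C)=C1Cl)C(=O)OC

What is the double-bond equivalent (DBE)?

Molecular formula from the SMILES: C10H7ClO2S.
DoU = (2C + 2 + N − H − X)/2 = (2·10 + 2 + 0 − 7 − 1)/2 = 14/2 = 7.
(Structurally: 1 ring(s) + 6 π bond(s) = 7.)

7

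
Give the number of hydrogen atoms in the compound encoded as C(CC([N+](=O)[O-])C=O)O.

7

Hydrogens are implicit in SMILES; fill each atom to its normal valence:
  2 × C: 2 H each → 4
  2 × C: 1 H each → 2
  2 × O: no H
  1 × N (charge +1): no H
  1 × O: 1 H
  1 × O (charge -1): no H
  Total hydrogens = 7.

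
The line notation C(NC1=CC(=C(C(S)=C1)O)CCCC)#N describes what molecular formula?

Heavy atoms from the SMILES: 11 C, 2 N, 1 O, 1 S.
Implicit hydrogens by atom environment:
  4 × C (aromatic): no H
  3 × C: 2 H each → 6
  2 × C (aromatic): 1 H each → 2
  1 × C: 3 H
  1 × C: no H
  1 × N: 1 H
  1 × N: no H
  1 × O: 1 H
  1 × S: 1 H
  Total hydrogens = 14.
Molecular formula: C11H14N2OS

C11H14N2OS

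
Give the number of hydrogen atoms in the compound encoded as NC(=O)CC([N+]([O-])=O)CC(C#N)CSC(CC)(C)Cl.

Hydrogens are implicit in SMILES; fill each atom to its normal valence:
  4 × C: 2 H each → 8
  3 × C: no H
  2 × C: 3 H each → 6
  2 × C: 1 H each → 2
  2 × O: no H
  1 × Cl: no H
  1 × N: 2 H
  1 × N: no H
  1 × N (charge +1): no H
  1 × O (charge -1): no H
  1 × S: no H
  Total hydrogens = 18.

18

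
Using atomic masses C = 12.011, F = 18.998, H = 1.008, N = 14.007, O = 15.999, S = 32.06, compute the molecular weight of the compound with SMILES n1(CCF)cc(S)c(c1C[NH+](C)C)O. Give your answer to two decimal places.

Molecular formula: C9H16FN2OS+.
M = 9×12.011 + 1×18.998 + 16×1.008 + 2×14.007 + 1×15.999 + 1×32.06 = 219.30 g/mol.

219.30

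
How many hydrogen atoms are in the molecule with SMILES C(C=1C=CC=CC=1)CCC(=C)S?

Hydrogens are implicit in SMILES; fill each atom to its normal valence:
  5 × C (aromatic): 1 H each → 5
  4 × C: 2 H each → 8
  1 × C: no H
  1 × C (aromatic): no H
  1 × S: 1 H
  Total hydrogens = 14.

14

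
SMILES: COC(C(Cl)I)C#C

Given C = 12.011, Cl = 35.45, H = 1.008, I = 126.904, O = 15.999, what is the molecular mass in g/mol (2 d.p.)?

Molecular formula: C5H6ClIO.
M = 5×12.011 + 1×35.45 + 6×1.008 + 1×126.904 + 1×15.999 = 244.46 g/mol.

244.46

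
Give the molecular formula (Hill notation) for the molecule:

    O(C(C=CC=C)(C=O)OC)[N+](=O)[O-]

Heavy atoms from the SMILES: 7 C, 1 N, 5 O.
Implicit hydrogens by atom environment:
  4 × C: 1 H each → 4
  4 × O: no H
  1 × C: 3 H
  1 × C: 2 H
  1 × C: no H
  1 × N (charge +1): no H
  1 × O (charge -1): no H
  Total hydrogens = 9.
Molecular formula: C7H9NO5

C7H9NO5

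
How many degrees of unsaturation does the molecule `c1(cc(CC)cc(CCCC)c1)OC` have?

4

Molecular formula from the SMILES: C13H20O.
DoU = (2C + 2 + N − H − X)/2 = (2·13 + 2 + 0 − 20 − 0)/2 = 8/2 = 4.
(Structurally: 1 ring(s) + 3 π bond(s) = 4.)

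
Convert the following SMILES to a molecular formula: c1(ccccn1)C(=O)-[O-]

C6H4NO2-

Heavy atoms from the SMILES: 6 C, 1 N, 2 O.
Implicit hydrogens by atom environment:
  4 × C (aromatic): 1 H each → 4
  1 × C (aromatic): no H
  1 × C: no H
  1 × N (aromatic): no H
  1 × O: no H
  1 × O (charge -1): no H
  Total hydrogens = 4.
Net charge -1.
Molecular formula: C6H4NO2-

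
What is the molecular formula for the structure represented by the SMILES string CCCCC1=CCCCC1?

Heavy atoms from the SMILES: 10 C.
Implicit hydrogens by atom environment:
  7 × C: 2 H each → 14
  1 × C: 3 H
  1 × C: 1 H
  1 × C: no H
  Total hydrogens = 18.
Molecular formula: C10H18

C10H18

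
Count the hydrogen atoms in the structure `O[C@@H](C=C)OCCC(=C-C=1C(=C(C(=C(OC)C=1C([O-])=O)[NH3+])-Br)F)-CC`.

Hydrogens are implicit in SMILES; fill each atom to its normal valence:
  6 × C (aromatic): no H
  4 × C: 2 H each → 8
  3 × C: 1 H each → 3
  3 × O: no H
  2 × C: 3 H each → 6
  2 × C: no H
  1 × Br: no H
  1 × F: no H
  1 × N (charge +1): 3 H
  1 × O: 1 H
  1 × O (charge -1): no H
  Total hydrogens = 21.

21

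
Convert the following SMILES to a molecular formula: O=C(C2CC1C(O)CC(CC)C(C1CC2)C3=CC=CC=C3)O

C19H26O3

Heavy atoms from the SMILES: 19 C, 3 O.
Implicit hydrogens by atom environment:
  6 × C: 1 H each → 6
  5 × C: 2 H each → 10
  5 × C (aromatic): 1 H each → 5
  2 × O: 1 H each → 2
  1 × C: 3 H
  1 × C: no H
  1 × C (aromatic): no H
  1 × O: no H
  Total hydrogens = 26.
Molecular formula: C19H26O3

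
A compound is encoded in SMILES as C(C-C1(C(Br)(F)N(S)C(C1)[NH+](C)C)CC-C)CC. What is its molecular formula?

Heavy atoms from the SMILES: 1 Br, 13 C, 1 F, 2 N, 1 S.
Implicit hydrogens by atom environment:
  6 × C: 2 H each → 12
  4 × C: 3 H each → 12
  2 × C: no H
  1 × Br: no H
  1 × C: 1 H
  1 × F: no H
  1 × N (charge +1): 1 H
  1 × N: no H
  1 × S: 1 H
  Total hydrogens = 27.
Net charge +1.
Molecular formula: C13H27BrFN2S+

C13H27BrFN2S+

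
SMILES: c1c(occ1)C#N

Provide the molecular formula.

Heavy atoms from the SMILES: 5 C, 1 N, 1 O.
Implicit hydrogens by atom environment:
  3 × C (aromatic): 1 H each → 3
  1 × C (aromatic): no H
  1 × C: no H
  1 × N: no H
  1 × O (aromatic): no H
  Total hydrogens = 3.
Molecular formula: C5H3NO

C5H3NO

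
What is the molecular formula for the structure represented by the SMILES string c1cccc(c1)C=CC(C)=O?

C10H10O

Heavy atoms from the SMILES: 10 C, 1 O.
Implicit hydrogens by atom environment:
  5 × C (aromatic): 1 H each → 5
  2 × C: 1 H each → 2
  1 × C: 3 H
  1 × C (aromatic): no H
  1 × C: no H
  1 × O: no H
  Total hydrogens = 10.
Molecular formula: C10H10O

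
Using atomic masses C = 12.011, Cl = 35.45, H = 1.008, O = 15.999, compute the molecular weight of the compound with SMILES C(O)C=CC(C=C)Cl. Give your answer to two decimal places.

Molecular formula: C6H9ClO.
M = 6×12.011 + 1×35.45 + 9×1.008 + 1×15.999 = 132.59 g/mol.

132.59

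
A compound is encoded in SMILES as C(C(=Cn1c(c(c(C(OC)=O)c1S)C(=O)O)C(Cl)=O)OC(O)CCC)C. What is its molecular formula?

Heavy atoms from the SMILES: 16 C, 1 Cl, 1 N, 7 O, 1 S.
Implicit hydrogens by atom environment:
  5 × O: no H
  4 × C (aromatic): no H
  4 × C: no H
  3 × C: 3 H each → 9
  3 × C: 2 H each → 6
  2 × C: 1 H each → 2
  2 × O: 1 H each → 2
  1 × Cl: no H
  1 × N (aromatic): no H
  1 × S: 1 H
  Total hydrogens = 20.
Molecular formula: C16H20ClNO7S

C16H20ClNO7S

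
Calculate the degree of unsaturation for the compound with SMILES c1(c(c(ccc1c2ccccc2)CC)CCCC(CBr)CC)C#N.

Molecular formula from the SMILES: C22H26BrN.
DoU = (2C + 2 + N − H − X)/2 = (2·22 + 2 + 1 − 26 − 1)/2 = 20/2 = 10.
(Structurally: 2 ring(s) + 8 π bond(s) = 10.)

10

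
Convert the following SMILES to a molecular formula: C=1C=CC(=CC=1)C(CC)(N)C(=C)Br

C11H14BrN

Heavy atoms from the SMILES: 1 Br, 11 C, 1 N.
Implicit hydrogens by atom environment:
  5 × C (aromatic): 1 H each → 5
  2 × C: 2 H each → 4
  2 × C: no H
  1 × Br: no H
  1 × C: 3 H
  1 × C (aromatic): no H
  1 × N: 2 H
  Total hydrogens = 14.
Molecular formula: C11H14BrN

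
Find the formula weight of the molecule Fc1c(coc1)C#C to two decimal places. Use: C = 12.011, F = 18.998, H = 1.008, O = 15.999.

Molecular formula: C6H3FO.
M = 6×12.011 + 1×18.998 + 3×1.008 + 1×15.999 = 110.09 g/mol.

110.09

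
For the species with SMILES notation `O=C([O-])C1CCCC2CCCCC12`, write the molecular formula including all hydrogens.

C11H17O2-

Heavy atoms from the SMILES: 11 C, 2 O.
Implicit hydrogens by atom environment:
  7 × C: 2 H each → 14
  3 × C: 1 H each → 3
  1 × C: no H
  1 × O: no H
  1 × O (charge -1): no H
  Total hydrogens = 17.
Net charge -1.
Molecular formula: C11H17O2-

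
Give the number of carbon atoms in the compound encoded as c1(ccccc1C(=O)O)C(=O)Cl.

The symbol for carbon appears 8 times in the SMILES. Lowercase c denotes aromatic carbon and counts toward C.

8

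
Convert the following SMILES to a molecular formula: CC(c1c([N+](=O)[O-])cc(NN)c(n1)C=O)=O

Heavy atoms from the SMILES: 8 C, 4 N, 4 O.
Implicit hydrogens by atom environment:
  4 × C (aromatic): no H
  3 × O: no H
  1 × C: 3 H
  1 × C (aromatic): 1 H
  1 × C: 1 H
  1 × C: no H
  1 × N: 2 H
  1 × N: 1 H
  1 × N (aromatic): no H
  1 × N (charge +1): no H
  1 × O (charge -1): no H
  Total hydrogens = 8.
Molecular formula: C8H8N4O4

C8H8N4O4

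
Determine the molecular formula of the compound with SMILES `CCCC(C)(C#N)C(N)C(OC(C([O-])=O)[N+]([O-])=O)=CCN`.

Heavy atoms from the SMILES: 12 C, 4 N, 5 O.
Implicit hydrogens by atom environment:
  4 × C: no H
  3 × C: 2 H each → 6
  3 × C: 1 H each → 3
  3 × O: no H
  2 × C: 3 H each → 6
  2 × N: 2 H each → 4
  2 × O (charge -1): no H
  1 × N: no H
  1 × N (charge +1): no H
  Total hydrogens = 19.
Net charge -1.
Molecular formula: C12H19N4O5-

C12H19N4O5-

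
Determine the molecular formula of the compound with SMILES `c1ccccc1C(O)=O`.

C7H6O2

Heavy atoms from the SMILES: 7 C, 2 O.
Implicit hydrogens by atom environment:
  5 × C (aromatic): 1 H each → 5
  1 × C (aromatic): no H
  1 × C: no H
  1 × O: 1 H
  1 × O: no H
  Total hydrogens = 6.
Molecular formula: C7H6O2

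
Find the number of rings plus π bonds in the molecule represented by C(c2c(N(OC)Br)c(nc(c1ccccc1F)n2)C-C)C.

Molecular formula from the SMILES: C15H17BrFN3O.
DoU = (2C + 2 + N − H − X)/2 = (2·15 + 2 + 3 − 17 − 2)/2 = 16/2 = 8.
(Structurally: 2 ring(s) + 6 π bond(s) = 8.)

8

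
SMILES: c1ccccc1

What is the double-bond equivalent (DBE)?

4

Molecular formula from the SMILES: C6H6.
DoU = (2C + 2 + N − H − X)/2 = (2·6 + 2 + 0 − 6 − 0)/2 = 8/2 = 4.
(Structurally: 1 ring(s) + 3 π bond(s) = 4.)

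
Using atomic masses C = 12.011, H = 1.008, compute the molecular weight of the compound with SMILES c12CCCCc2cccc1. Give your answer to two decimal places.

132.21

Molecular formula: C10H12.
M = 10×12.011 + 12×1.008 = 132.21 g/mol.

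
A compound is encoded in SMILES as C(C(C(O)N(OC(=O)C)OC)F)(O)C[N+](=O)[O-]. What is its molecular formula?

Heavy atoms from the SMILES: 7 C, 1 F, 2 N, 7 O.
Implicit hydrogens by atom environment:
  4 × O: no H
  3 × C: 1 H each → 3
  2 × C: 3 H each → 6
  2 × O: 1 H each → 2
  1 × C: 2 H
  1 × C: no H
  1 × F: no H
  1 × N: no H
  1 × N (charge +1): no H
  1 × O (charge -1): no H
  Total hydrogens = 13.
Molecular formula: C7H13FN2O7

C7H13FN2O7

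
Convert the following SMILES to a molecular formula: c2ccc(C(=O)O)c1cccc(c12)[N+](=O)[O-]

Heavy atoms from the SMILES: 11 C, 1 N, 4 O.
Implicit hydrogens by atom environment:
  6 × C (aromatic): 1 H each → 6
  4 × C (aromatic): no H
  2 × O: no H
  1 × C: no H
  1 × N (charge +1): no H
  1 × O: 1 H
  1 × O (charge -1): no H
  Total hydrogens = 7.
Molecular formula: C11H7NO4

C11H7NO4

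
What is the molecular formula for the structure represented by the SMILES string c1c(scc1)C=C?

Heavy atoms from the SMILES: 6 C, 1 S.
Implicit hydrogens by atom environment:
  3 × C (aromatic): 1 H each → 3
  1 × C: 2 H
  1 × C: 1 H
  1 × C (aromatic): no H
  1 × S (aromatic): no H
  Total hydrogens = 6.
Molecular formula: C6H6S

C6H6S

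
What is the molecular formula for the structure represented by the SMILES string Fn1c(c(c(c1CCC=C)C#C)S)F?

C10H9F2NS

Heavy atoms from the SMILES: 10 C, 2 F, 1 N, 1 S.
Implicit hydrogens by atom environment:
  4 × C (aromatic): no H
  3 × C: 2 H each → 6
  2 × C: 1 H each → 2
  2 × F: no H
  1 × C: no H
  1 × N (aromatic): no H
  1 × S: 1 H
  Total hydrogens = 9.
Molecular formula: C10H9F2NS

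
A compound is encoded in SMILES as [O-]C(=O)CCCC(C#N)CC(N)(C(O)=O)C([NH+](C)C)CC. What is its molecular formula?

Heavy atoms from the SMILES: 14 C, 3 N, 4 O.
Implicit hydrogens by atom environment:
  5 × C: 2 H each → 10
  4 × C: no H
  3 × C: 3 H each → 9
  2 × C: 1 H each → 2
  2 × O: no H
  1 × N: 2 H
  1 × N (charge +1): 1 H
  1 × N: no H
  1 × O: 1 H
  1 × O (charge -1): no H
  Total hydrogens = 25.
Molecular formula: C14H25N3O4

C14H25N3O4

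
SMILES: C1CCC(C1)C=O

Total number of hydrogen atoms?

Hydrogens are implicit in SMILES; fill each atom to its normal valence:
  4 × C: 2 H each → 8
  2 × C: 1 H each → 2
  1 × O: no H
  Total hydrogens = 10.

10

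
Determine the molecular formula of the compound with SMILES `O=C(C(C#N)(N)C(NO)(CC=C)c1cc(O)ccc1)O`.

Heavy atoms from the SMILES: 13 C, 3 N, 4 O.
Implicit hydrogens by atom environment:
  4 × C (aromatic): 1 H each → 4
  4 × C: no H
  3 × O: 1 H each → 3
  2 × C: 2 H each → 4
  2 × C (aromatic): no H
  1 × C: 1 H
  1 × N: 2 H
  1 × N: 1 H
  1 × N: no H
  1 × O: no H
  Total hydrogens = 15.
Molecular formula: C13H15N3O4

C13H15N3O4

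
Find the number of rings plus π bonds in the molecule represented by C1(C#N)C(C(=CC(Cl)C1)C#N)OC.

Molecular formula from the SMILES: C9H9ClN2O.
DoU = (2C + 2 + N − H − X)/2 = (2·9 + 2 + 2 − 9 − 1)/2 = 12/2 = 6.
(Structurally: 1 ring(s) + 5 π bond(s) = 6.)

6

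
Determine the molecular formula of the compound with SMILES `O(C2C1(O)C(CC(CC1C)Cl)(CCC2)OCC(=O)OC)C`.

C15H25ClO5

Heavy atoms from the SMILES: 15 C, 1 Cl, 5 O.
Implicit hydrogens by atom environment:
  6 × C: 2 H each → 12
  4 × O: no H
  3 × C: 3 H each → 9
  3 × C: 1 H each → 3
  3 × C: no H
  1 × Cl: no H
  1 × O: 1 H
  Total hydrogens = 25.
Molecular formula: C15H25ClO5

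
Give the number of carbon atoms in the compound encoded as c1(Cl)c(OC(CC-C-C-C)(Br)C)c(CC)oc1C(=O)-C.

15

The symbol for carbon appears 15 times in the SMILES. Lowercase c denotes aromatic carbon and counts toward C.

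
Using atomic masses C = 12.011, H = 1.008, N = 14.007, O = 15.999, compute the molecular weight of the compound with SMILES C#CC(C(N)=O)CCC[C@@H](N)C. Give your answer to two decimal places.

168.24

Molecular formula: C9H16N2O.
M = 9×12.011 + 16×1.008 + 2×14.007 + 1×15.999 = 168.24 g/mol.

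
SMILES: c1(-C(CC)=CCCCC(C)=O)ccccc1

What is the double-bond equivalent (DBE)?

6

Molecular formula from the SMILES: C15H20O.
DoU = (2C + 2 + N − H − X)/2 = (2·15 + 2 + 0 − 20 − 0)/2 = 12/2 = 6.
(Structurally: 1 ring(s) + 5 π bond(s) = 6.)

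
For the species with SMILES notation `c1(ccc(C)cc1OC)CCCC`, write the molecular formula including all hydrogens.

C12H18O

Heavy atoms from the SMILES: 12 C, 1 O.
Implicit hydrogens by atom environment:
  3 × C: 3 H each → 9
  3 × C: 2 H each → 6
  3 × C (aromatic): 1 H each → 3
  3 × C (aromatic): no H
  1 × O: no H
  Total hydrogens = 18.
Molecular formula: C12H18O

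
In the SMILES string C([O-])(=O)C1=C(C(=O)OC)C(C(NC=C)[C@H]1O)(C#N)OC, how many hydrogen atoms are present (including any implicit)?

13

Hydrogens are implicit in SMILES; fill each atom to its normal valence:
  6 × C: no H
  4 × O: no H
  3 × C: 1 H each → 3
  2 × C: 3 H each → 6
  1 × C: 2 H
  1 × N: 1 H
  1 × N: no H
  1 × O: 1 H
  1 × O (charge -1): no H
  Total hydrogens = 13.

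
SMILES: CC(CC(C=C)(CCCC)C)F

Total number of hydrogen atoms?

Hydrogens are implicit in SMILES; fill each atom to its normal valence:
  5 × C: 2 H each → 10
  3 × C: 3 H each → 9
  2 × C: 1 H each → 2
  1 × C: no H
  1 × F: no H
  Total hydrogens = 21.

21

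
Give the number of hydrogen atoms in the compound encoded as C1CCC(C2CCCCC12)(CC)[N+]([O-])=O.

21

Hydrogens are implicit in SMILES; fill each atom to its normal valence:
  8 × C: 2 H each → 16
  2 × C: 1 H each → 2
  1 × C: 3 H
  1 × C: no H
  1 × N (charge +1): no H
  1 × O: no H
  1 × O (charge -1): no H
  Total hydrogens = 21.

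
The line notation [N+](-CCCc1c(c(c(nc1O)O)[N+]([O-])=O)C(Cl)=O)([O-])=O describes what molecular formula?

C9H8ClN3O7

Heavy atoms from the SMILES: 9 C, 1 Cl, 3 N, 7 O.
Implicit hydrogens by atom environment:
  5 × C (aromatic): no H
  3 × C: 2 H each → 6
  3 × O: no H
  2 × N (charge +1): no H
  2 × O: 1 H each → 2
  2 × O (charge -1): no H
  1 × C: no H
  1 × Cl: no H
  1 × N (aromatic): no H
  Total hydrogens = 8.
Molecular formula: C9H8ClN3O7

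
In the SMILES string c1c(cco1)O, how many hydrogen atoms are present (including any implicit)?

4

Hydrogens are implicit in SMILES; fill each atom to its normal valence:
  3 × C (aromatic): 1 H each → 3
  1 × C (aromatic): no H
  1 × O: 1 H
  1 × O (aromatic): no H
  Total hydrogens = 4.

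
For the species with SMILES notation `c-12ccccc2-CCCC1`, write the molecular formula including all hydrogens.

C10H12

Heavy atoms from the SMILES: 10 C.
Implicit hydrogens by atom environment:
  4 × C: 2 H each → 8
  4 × C (aromatic): 1 H each → 4
  2 × C (aromatic): no H
  Total hydrogens = 12.
Molecular formula: C10H12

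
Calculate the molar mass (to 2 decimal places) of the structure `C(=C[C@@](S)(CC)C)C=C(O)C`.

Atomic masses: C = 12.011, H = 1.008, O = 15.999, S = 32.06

172.29

Molecular formula: C9H16OS.
M = 9×12.011 + 16×1.008 + 1×15.999 + 1×32.06 = 172.29 g/mol.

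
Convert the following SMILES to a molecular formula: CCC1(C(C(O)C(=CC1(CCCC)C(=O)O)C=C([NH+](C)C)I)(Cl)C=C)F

C19H29ClFINO3+

Heavy atoms from the SMILES: 19 C, 1 Cl, 1 F, 1 I, 1 N, 3 O.
Implicit hydrogens by atom environment:
  6 × C: no H
  5 × C: 2 H each → 10
  4 × C: 3 H each → 12
  4 × C: 1 H each → 4
  2 × O: 1 H each → 2
  1 × Cl: no H
  1 × F: no H
  1 × I: no H
  1 × N (charge +1): 1 H
  1 × O: no H
  Total hydrogens = 29.
Net charge +1.
Molecular formula: C19H29ClFINO3+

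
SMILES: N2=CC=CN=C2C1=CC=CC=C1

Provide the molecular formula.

Heavy atoms from the SMILES: 10 C, 2 N.
Implicit hydrogens by atom environment:
  8 × C (aromatic): 1 H each → 8
  2 × C (aromatic): no H
  2 × N (aromatic): no H
  Total hydrogens = 8.
Molecular formula: C10H8N2

C10H8N2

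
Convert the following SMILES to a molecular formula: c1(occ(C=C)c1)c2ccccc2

C12H10O

Heavy atoms from the SMILES: 12 C, 1 O.
Implicit hydrogens by atom environment:
  7 × C (aromatic): 1 H each → 7
  3 × C (aromatic): no H
  1 × C: 2 H
  1 × C: 1 H
  1 × O (aromatic): no H
  Total hydrogens = 10.
Molecular formula: C12H10O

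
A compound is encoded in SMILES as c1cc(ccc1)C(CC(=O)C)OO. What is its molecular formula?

C10H12O3

Heavy atoms from the SMILES: 10 C, 3 O.
Implicit hydrogens by atom environment:
  5 × C (aromatic): 1 H each → 5
  2 × O: no H
  1 × C: 3 H
  1 × C: 2 H
  1 × C: 1 H
  1 × C: no H
  1 × C (aromatic): no H
  1 × O: 1 H
  Total hydrogens = 12.
Molecular formula: C10H12O3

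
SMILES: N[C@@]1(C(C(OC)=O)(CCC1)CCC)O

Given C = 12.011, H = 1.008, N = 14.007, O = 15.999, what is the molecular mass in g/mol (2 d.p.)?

201.27

Molecular formula: C10H19NO3.
M = 10×12.011 + 19×1.008 + 1×14.007 + 3×15.999 = 201.27 g/mol.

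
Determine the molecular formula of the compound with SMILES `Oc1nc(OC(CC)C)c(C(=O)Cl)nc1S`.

Heavy atoms from the SMILES: 9 C, 1 Cl, 2 N, 3 O, 1 S.
Implicit hydrogens by atom environment:
  4 × C (aromatic): no H
  2 × C: 3 H each → 6
  2 × N (aromatic): no H
  2 × O: no H
  1 × C: 2 H
  1 × C: 1 H
  1 × C: no H
  1 × Cl: no H
  1 × O: 1 H
  1 × S: 1 H
  Total hydrogens = 11.
Molecular formula: C9H11ClN2O3S

C9H11ClN2O3S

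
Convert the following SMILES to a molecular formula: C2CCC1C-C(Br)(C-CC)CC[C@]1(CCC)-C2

Heavy atoms from the SMILES: 1 Br, 16 C.
Implicit hydrogens by atom environment:
  11 × C: 2 H each → 22
  2 × C: 3 H each → 6
  2 × C: no H
  1 × Br: no H
  1 × C: 1 H
  Total hydrogens = 29.
Molecular formula: C16H29Br

C16H29Br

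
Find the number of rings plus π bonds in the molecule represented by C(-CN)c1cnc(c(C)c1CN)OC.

Molecular formula from the SMILES: C10H17N3O.
DoU = (2C + 2 + N − H − X)/2 = (2·10 + 2 + 3 − 17 − 0)/2 = 8/2 = 4.
(Structurally: 1 ring(s) + 3 π bond(s) = 4.)

4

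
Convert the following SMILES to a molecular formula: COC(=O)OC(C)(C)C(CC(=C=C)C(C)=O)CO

C13H20O5

Heavy atoms from the SMILES: 13 C, 5 O.
Implicit hydrogens by atom environment:
  5 × C: no H
  4 × C: 3 H each → 12
  4 × O: no H
  3 × C: 2 H each → 6
  1 × C: 1 H
  1 × O: 1 H
  Total hydrogens = 20.
Molecular formula: C13H20O5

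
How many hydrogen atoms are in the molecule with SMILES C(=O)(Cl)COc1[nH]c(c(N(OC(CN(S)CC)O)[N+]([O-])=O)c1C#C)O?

Hydrogens are implicit in SMILES; fill each atom to its normal valence:
  4 × C (aromatic): no H
  4 × O: no H
  3 × C: 2 H each → 6
  2 × C: 1 H each → 2
  2 × C: no H
  2 × N: no H
  2 × O: 1 H each → 2
  1 × C: 3 H
  1 × Cl: no H
  1 × N (aromatic): 1 H
  1 × N (charge +1): no H
  1 × O (charge -1): no H
  1 × S: 1 H
  Total hydrogens = 15.

15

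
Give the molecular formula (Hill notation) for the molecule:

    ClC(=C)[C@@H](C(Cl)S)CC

C6H10Cl2S

Heavy atoms from the SMILES: 6 C, 2 Cl, 1 S.
Implicit hydrogens by atom environment:
  2 × C: 2 H each → 4
  2 × C: 1 H each → 2
  2 × Cl: no H
  1 × C: 3 H
  1 × C: no H
  1 × S: 1 H
  Total hydrogens = 10.
Molecular formula: C6H10Cl2S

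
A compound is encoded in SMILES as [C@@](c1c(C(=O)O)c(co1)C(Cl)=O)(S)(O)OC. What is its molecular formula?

C8H7ClO6S

Heavy atoms from the SMILES: 8 C, 1 Cl, 6 O, 1 S.
Implicit hydrogens by atom environment:
  3 × C (aromatic): no H
  3 × C: no H
  3 × O: no H
  2 × O: 1 H each → 2
  1 × C: 3 H
  1 × C (aromatic): 1 H
  1 × Cl: no H
  1 × O (aromatic): no H
  1 × S: 1 H
  Total hydrogens = 7.
Molecular formula: C8H7ClO6S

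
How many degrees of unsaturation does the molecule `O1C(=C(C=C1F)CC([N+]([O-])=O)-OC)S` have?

Molecular formula from the SMILES: C7H8FNO4S.
DoU = (2C + 2 + N − H − X)/2 = (2·7 + 2 + 1 − 8 − 1)/2 = 8/2 = 4.
(Structurally: 1 ring(s) + 3 π bond(s) = 4.)

4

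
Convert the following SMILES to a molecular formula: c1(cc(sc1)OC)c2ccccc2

Heavy atoms from the SMILES: 11 C, 1 O, 1 S.
Implicit hydrogens by atom environment:
  7 × C (aromatic): 1 H each → 7
  3 × C (aromatic): no H
  1 × C: 3 H
  1 × O: no H
  1 × S (aromatic): no H
  Total hydrogens = 10.
Molecular formula: C11H10OS

C11H10OS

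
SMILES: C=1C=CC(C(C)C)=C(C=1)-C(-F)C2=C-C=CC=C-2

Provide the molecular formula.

C16H17F

Heavy atoms from the SMILES: 16 C, 1 F.
Implicit hydrogens by atom environment:
  9 × C (aromatic): 1 H each → 9
  3 × C (aromatic): no H
  2 × C: 3 H each → 6
  2 × C: 1 H each → 2
  1 × F: no H
  Total hydrogens = 17.
Molecular formula: C16H17F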